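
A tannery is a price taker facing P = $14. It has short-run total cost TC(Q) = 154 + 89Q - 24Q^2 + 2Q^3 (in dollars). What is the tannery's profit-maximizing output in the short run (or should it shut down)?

Shut down

Strip out fixed cost: VC = 89Q - 24Q^2 + 2Q^3. Then AVC = 89 - 24Q + 2Q^2 and MC = 89 - 48Q + 6Q^2.
The AVC parabola has its vertex at Q = 24/4 = 6, where AVC = 89 - 24·6 + 2·6^2 = $17.
With P < min AVC ($14 < $17), every unit sold adds to the loss.
Shutting down limits the loss to fixed cost, $154.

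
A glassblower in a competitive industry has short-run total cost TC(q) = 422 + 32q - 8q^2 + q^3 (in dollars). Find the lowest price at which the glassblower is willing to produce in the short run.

The shutdown price is the minimum of AVC. VC = 32q - 8q^2 + q^3, so AVC = 32 - 8q + q^2.
dAVC/dq = -8 + 2q = 0 gives q = 4. min AVC = 32 - 8·4 + 4^2 = 16.
So the shutdown price is $16.

$16 per unit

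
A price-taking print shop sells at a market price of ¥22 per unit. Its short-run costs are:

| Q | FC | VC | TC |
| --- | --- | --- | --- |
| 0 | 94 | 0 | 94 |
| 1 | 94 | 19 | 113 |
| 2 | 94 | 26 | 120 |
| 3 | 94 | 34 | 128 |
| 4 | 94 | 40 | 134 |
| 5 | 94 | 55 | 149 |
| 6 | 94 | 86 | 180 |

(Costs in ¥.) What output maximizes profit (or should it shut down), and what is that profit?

Profit at each row (π = 22Q − TC): Q=0: -94; Q=1: -91; Q=2: -76; Q=3: -62; Q=4: -46; Q=5: -39; Q=6: -48.
Profit is maximized at Q = 5. AVC there is 55/5 = ¥11 ≤ P, so producing beats shutting down (which would give -¥94).

Q = 5; profit = -¥39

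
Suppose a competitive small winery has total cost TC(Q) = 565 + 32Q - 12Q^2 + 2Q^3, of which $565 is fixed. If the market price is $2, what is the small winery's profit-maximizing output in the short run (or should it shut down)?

Strip out fixed cost: VC = 32Q - 12Q^2 + 2Q^3. Then AVC = 32 - 12Q + 2Q^2 and MC = 32 - 24Q + 6Q^2.
The AVC parabola has its vertex at Q = 12/4 = 3, where AVC = 32 - 12·3 + 2·3^2 = $14.
With P < min AVC ($2 < $14), every unit sold adds to the loss.
Shutting down limits the loss to fixed cost, $565.

Shut down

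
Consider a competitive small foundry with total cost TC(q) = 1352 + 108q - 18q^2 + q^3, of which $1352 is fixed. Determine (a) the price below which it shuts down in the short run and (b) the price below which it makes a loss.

Shutdown price = min AVC. AVC = 108 - 18q + q^2, with vertex at q = 9 and minimum $27.
ATC = 1352/q + 108 - 18q + q^2. Setting dATC/dq = −1352/q^2 − 18 + 2q = 0 gives q = 13 (since 2·13^3 − 18·13^2 = 1352).
min ATC = 1352/13 + 108 − 18·13 + 13^2 = $147. That is the break-even price.
For $27 ≤ P < $147 the firm produces at a loss; below $27 it shuts down.

Shutdown price = $27; break-even price = $147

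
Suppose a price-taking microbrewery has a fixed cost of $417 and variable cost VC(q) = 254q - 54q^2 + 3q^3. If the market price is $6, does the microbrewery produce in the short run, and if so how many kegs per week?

From TC, MC = TC'(q) = 254 - 108q + 9q^2 and AVC = VC/q = 254 - 54q + 3q^2.
AVC is minimized where dAVC/dq = -54 + 6q = 0, at q = 9; min AVC = 254 - 54·9 + 3·9^2 = $11.
With P < min AVC ($6 < $11), every unit sold adds to the loss.
Shutting down limits the loss to fixed cost, $417.

Shut down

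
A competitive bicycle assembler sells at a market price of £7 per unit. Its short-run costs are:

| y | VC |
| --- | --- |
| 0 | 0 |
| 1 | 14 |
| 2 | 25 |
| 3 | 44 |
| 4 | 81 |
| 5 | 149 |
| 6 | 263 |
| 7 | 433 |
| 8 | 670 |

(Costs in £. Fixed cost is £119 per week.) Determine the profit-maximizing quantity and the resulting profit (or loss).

Tabulate TR − TC: y=0: -119; y=1: -126; y=2: -130; y=3: -142; y=4: -172; y=5: -233; y=6: -340; y=7: -503; y=8: -733.
Profit is highest at y = 0. Equivalently, the lowest AVC in the table is 25/2 ≈ £12.50 at y = 2, and P = £7 falls below it — price never covers variable cost, so the firm shuts down and loses only its fixed cost.

y = 0 (shut down); profit = -£119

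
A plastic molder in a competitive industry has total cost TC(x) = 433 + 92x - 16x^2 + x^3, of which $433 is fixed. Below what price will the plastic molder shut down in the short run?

$28 per unit

The shutdown price is the minimum of AVC. VC = 92x - 16x^2 + x^3, so AVC = 92 - 16x + x^2.
dAVC/dx = -16 + 2x = 0 gives x = 8. min AVC = 92 - 16·8 + 8^2 = 28.
The firm shuts down for any P below $28.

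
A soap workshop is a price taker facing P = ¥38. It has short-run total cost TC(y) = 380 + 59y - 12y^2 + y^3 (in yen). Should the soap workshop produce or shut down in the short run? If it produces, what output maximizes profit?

From TC, MC = TC'(y) = 59 - 24y + 3y^2 and AVC = VC/y = 59 - 12y + y^2.
The AVC parabola has its vertex at y = 12/2 = 6, where AVC = 59 - 12·6 + 6^2 = ¥23.
Since P = ¥38 ≥ min AVC = ¥23, price covers variable cost and the firm should produce.
Solving P = MC: 21 - 24y + 3y^2 = 0 ⇒ y = 1 or 7. On the upward-sloping branch, y* = 7.
Check: AVC at y = 7 is ¥24 ≤ P, so revenue covers variable cost.
Profit = P·y − TC = 38·7 − 548 = -¥282, a loss, but smaller than the ¥380 fixed cost the firm would lose by shutting down.

Produce at y = 7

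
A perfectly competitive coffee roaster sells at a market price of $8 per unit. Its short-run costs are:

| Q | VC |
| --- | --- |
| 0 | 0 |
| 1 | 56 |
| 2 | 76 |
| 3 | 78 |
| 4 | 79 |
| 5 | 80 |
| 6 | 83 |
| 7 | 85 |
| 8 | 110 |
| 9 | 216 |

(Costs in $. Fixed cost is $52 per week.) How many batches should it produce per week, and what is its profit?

Profit at each row (π = 8Q − TC): Q=0: -52; Q=1: -100; Q=2: -112; Q=3: -106; Q=4: -99; Q=5: -92; Q=6: -87; Q=7: -81; Q=8: -98; Q=9: -196.
Profit is highest at Q = 0. Equivalently, the lowest AVC in the table is 85/7 ≈ $12.14 at Q = 7, and P = $8 falls below it — price never covers variable cost, so the firm shuts down and loses only its fixed cost.

Q = 0 (shut down); profit = -$52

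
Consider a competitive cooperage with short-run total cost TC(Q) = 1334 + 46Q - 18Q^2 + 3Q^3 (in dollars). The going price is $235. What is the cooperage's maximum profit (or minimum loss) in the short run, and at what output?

AVC = 46 - 18Q + 3Q^2; min AVC = $19 at Q = 3. Since P = $235 ≥ min AVC, the firm produces.
With MC = 46 - 36Q + 9Q^2, P = MC on the upward-sloping part at Q* = 7.
TR = 235·7 = 1645. TC = 1334 + 469 = 1803. Profit = 1645 − 1803 = -$158.
That loss of $158 beats the $1334 the firm would lose by shutting down; producing recovers $1176 of fixed cost.

Profit = -$158 at Q = 7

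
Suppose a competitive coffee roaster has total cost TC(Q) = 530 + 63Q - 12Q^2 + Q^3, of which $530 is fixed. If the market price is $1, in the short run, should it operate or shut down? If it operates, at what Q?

Shut down

Strip out fixed cost: VC = 63Q - 12Q^2 + Q^3. Then AVC = 63 - 12Q + Q^2 and MC = 63 - 24Q + 3Q^2.
AVC hits its minimum where MC = AVC, at Q = 6, giving min AVC = 63 - 12·6 + 6^2 = $27.
P = $1 lies below min AVC = $27; no output level covers variable cost.
Best response: produce nothing and absorb the $530 fixed cost.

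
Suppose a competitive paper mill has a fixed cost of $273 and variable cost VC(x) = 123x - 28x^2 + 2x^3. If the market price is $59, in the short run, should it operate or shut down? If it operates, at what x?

Produce at x = 8

Strip out fixed cost: VC = 123x - 28x^2 + 2x^3. Then AVC = 123 - 28x + 2x^2 and MC = 123 - 56x + 6x^2.
AVC is minimized where dAVC/dx = -28 + 4x = 0, at x = 7; min AVC = 123 - 28·7 + 2·7^2 = $25.
Because $59 ≥ $25, revenue can cover variable cost; the firm operates.
Set P = MC: 59 = 123 - 56x + 6x^2 → 64 - 56x + 6x^2 = 0. The roots are x = 4/3 and x = 8; the profit-maximizing output is on the rising part of MC, so x* = 8.
Check: AVC at x = 8 is $27 ≤ P, so revenue covers variable cost.
Profit = P·x − TC = 59·8 − 489 = -$17, a loss, but smaller than the $273 fixed cost the firm would lose by shutting down.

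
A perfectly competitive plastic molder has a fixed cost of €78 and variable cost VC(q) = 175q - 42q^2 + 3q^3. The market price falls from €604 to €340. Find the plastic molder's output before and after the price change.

MC = 175 - 84q + 9q^2; the shutdown threshold is min AVC = €28 (at q = 7).
At P = €604 ≥ min AVC, set P = MC on the rising branch: q = 13.
At P = €340 ≥ min AVC, set P = MC: q = 11. The firm stays open but cuts output.

Output falls from 13 to 11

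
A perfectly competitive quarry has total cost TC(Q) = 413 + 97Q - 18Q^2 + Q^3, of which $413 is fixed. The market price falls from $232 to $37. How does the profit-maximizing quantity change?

AVC = 97 - 18Q + Q^2, minimized at Q = 9 where min AVC = $16. MC = 97 - 36Q + 3Q^2.
At P = $232 ≥ min AVC, set P = MC on the rising branch: Q = 15.
At P = $37 ≥ min AVC, set P = MC: Q = 10. The firm stays open but cuts output.

Output falls from 15 to 10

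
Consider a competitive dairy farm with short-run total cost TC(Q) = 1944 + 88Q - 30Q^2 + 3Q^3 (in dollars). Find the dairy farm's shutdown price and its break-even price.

Shutdown price = $13; break-even price = $277

Shutdown price = min AVC. AVC = 88 - 30Q + 3Q^2, with vertex at Q = 5 and minimum $13.
ATC = 1944/Q + 88 - 30Q + 3Q^2. Setting dATC/dQ = −1944/Q^2 − 30 + 6Q = 0 gives Q = 9 (since 6·9^3 − 30·9^2 = 1944).
min ATC = 1944/9 + 88 − 30·9 + 3·9^2 = $277. That is the break-even price.
Between these two prices the firm operates at a loss; above $277 it earns a profit.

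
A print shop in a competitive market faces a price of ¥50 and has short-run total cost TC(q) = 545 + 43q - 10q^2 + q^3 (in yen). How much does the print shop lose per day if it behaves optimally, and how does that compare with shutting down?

AVC = 43 - 10q + q^2 has its minimum ¥18 at q = 5; price ¥50 clears that bar, so the firm operates.
MC = 43 - 20q + 3q^2. Setting P = MC and taking the root on the rising branch gives q* = 7.
TR = 50·7 = 350. TC = 545 + 154 = 699. Profit = 350 − 699 = -¥349.
Shutting down would mean losing the fixed cost of ¥545, so operating at a loss of ¥349 is better by ¥196.

Profit = -¥349 at q = 7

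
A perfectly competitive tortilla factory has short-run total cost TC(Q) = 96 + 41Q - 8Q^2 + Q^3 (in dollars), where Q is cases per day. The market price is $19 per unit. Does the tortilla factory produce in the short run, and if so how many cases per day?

From TC, MC = TC'(Q) = 41 - 16Q + 3Q^2 and AVC = VC/Q = 41 - 8Q + Q^2.
The AVC parabola has its vertex at Q = 8/2 = 4, where AVC = 41 - 8·4 + 4^2 = $25.
P = $19 lies below min AVC = $25; no output level covers variable cost.
The firm minimizes its loss by shutting down and losing only its fixed cost of $96.

Shut down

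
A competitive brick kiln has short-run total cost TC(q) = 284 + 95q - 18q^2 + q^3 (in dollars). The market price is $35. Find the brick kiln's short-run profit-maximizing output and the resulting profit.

AVC = 95 - 18q + q^2; min AVC = $14 at q = 9. Since P = $35 ≥ min AVC, the firm produces.
With MC = 95 - 36q + 3q^2, P = MC on the upward-sloping part at q* = 10.
TR = 35·10 = 350. TC = 284 + 150 = 434. Profit = 350 − 434 = -$84.
By producing, the firm covers all variable cost plus $200 of fixed cost; shutting down would lose the full $284.

Profit = -$84 at q = 10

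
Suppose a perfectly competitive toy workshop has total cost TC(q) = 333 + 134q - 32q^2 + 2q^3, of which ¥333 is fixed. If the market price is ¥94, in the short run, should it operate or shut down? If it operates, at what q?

From TC, MC = TC'(q) = 134 - 64q + 6q^2 and AVC = VC/q = 134 - 32q + 2q^2.
AVC hits its minimum where MC = AVC, at q = 8, giving min AVC = 134 - 32·8 + 2·8^2 = ¥6.
Since P = ¥94 ≥ min AVC = ¥6, price covers variable cost and the firm should produce.
Set P = MC: 94 = 134 - 64q + 6q^2 → 40 - 64q + 6q^2 = 0. The roots are q = 2/3 and q = 10; the profit-maximizing output is on the rising part of MC, so q* = 10.
Check: AVC at q = 10 is ¥14 ≤ P, so revenue covers variable cost.
Profit = P·q − TC = 94·10 − 473 = ¥467.

Produce at q = 10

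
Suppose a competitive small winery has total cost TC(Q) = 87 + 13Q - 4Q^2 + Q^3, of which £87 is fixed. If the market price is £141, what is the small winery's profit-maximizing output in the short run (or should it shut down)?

Produce at Q = 8

Variable cost is VC = 13Q - 4Q^2 + Q^3, so AVC = VC/Q = 13 - 4Q + Q^2 and MC = dTC/dQ = 13 - 8Q + 3Q^2.
AVC hits its minimum where MC = AVC, at Q = 2, giving min AVC = 13 - 4·2 + 2^2 = £9.
Because £141 ≥ £9, revenue can cover variable cost; the firm operates.
P = MC gives -128 - 8Q + 3Q^2 = 0, with roots -16/3 and 8. Take the larger (rising MC): Q* = 8.
Check: AVC at Q = 8 is £45 ≤ P, so revenue covers variable cost.
Profit = P·Q − TC = 141·8 − 447 = £681.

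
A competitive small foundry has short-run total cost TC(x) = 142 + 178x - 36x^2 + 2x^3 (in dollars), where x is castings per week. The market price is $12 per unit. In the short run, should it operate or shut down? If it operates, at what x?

Variable cost is VC = 178x - 36x^2 + 2x^3, so AVC = VC/x = 178 - 36x + 2x^2 and MC = dTC/dx = 178 - 72x + 6x^2.
AVC hits its minimum where MC = AVC, at x = 9, giving min AVC = 178 - 36·9 + 2·9^2 = $16.
With P < min AVC ($12 < $16), every unit sold adds to the loss.
Best response: produce nothing and absorb the $142 fixed cost.

Shut down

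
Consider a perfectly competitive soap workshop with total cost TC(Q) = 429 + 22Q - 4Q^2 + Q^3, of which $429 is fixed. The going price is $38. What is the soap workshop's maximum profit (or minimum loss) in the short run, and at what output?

AVC = 22 - 4Q + Q^2; min AVC = $18 at Q = 2. Since P = $38 ≥ min AVC, the firm produces.
MC = 22 - 8Q + 3Q^2. Setting P = MC and taking the root on the rising branch gives Q* = 4.
TR = 38·4 = 152. TC = 429 + 88 = 517. Profit = 152 − 517 = -$365.
That loss of $365 beats the $429 the firm would lose by shutting down; producing recovers $64 of fixed cost.

Profit = -$365 at Q = 4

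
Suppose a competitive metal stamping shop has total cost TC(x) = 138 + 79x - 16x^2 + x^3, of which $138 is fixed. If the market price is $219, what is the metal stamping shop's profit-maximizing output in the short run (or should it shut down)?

Produce at x = 14

From TC, MC = TC'(x) = 79 - 32x + 3x^2 and AVC = VC/x = 79 - 16x + x^2.
The AVC parabola has its vertex at x = 16/2 = 8, where AVC = 79 - 16·8 + 8^2 = $15.
Since P = $219 ≥ min AVC = $15, price covers variable cost and the firm should produce.
P = MC gives -140 - 32x + 3x^2 = 0, with roots -10/3 and 14. Take the larger (rising MC): x* = 14.
Check: AVC at x = 14 is $51 ≤ P, so revenue covers variable cost.
Profit = P·x − TC = 219·14 − 852 = $2214.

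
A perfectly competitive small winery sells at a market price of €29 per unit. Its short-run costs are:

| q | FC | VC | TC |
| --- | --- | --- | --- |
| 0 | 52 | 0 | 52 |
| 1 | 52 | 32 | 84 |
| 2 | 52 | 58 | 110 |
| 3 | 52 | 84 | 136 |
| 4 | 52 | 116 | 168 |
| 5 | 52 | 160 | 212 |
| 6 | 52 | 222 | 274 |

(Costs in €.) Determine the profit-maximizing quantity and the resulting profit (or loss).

q = 3; profit = -€49

Compute π = P·q − TC at each output: q=0: -52; q=1: -55; q=2: -52; q=3: -49; q=4: -52; q=5: -67; q=6: -100.
Profit is maximized at q = 3. AVC there is 84/3 = €28 ≤ P, so producing beats shutting down (which would give -€52).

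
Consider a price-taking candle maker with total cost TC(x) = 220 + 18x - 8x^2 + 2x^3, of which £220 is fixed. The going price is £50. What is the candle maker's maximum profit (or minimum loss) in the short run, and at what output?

AVC = 18 - 8x + 2x^2 has its minimum £10 at x = 2; price £50 clears that bar, so the firm operates.
MC = 18 - 16x + 6x^2. Setting P = MC and taking the root on the rising branch gives x* = 4.
TR = 50·4 = 200. TC = 220 + 72 = 292. Profit = 200 − 292 = -£92.
That loss of £92 beats the £220 the firm would lose by shutting down; producing recovers £128 of fixed cost.

Profit = -£92 at x = 4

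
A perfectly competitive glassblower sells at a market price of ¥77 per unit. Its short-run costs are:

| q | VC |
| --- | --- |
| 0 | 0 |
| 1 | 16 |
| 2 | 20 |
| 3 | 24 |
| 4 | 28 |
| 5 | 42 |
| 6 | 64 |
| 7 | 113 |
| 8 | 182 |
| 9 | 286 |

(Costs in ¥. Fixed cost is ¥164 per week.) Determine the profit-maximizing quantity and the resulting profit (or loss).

Tabulate TR − TC: q=0: -164; q=1: -103; q=2: -30; q=3: 43; q=4: 116; q=5: 179; q=6: 234; q=7: 262; q=8: 270; q=9: 243.
Profit is maximized at q = 8. AVC there is 182/8 = ¥22.75 ≤ P, so producing beats shutting down (which would give -¥164).

q = 8; profit = ¥270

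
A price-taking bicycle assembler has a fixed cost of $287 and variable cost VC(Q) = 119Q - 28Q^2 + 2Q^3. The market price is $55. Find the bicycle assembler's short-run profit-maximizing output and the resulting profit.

Profit = -$31 at Q = 8

AVC = 119 - 28Q + 2Q^2 has its minimum $21 at Q = 7; price $55 clears that bar, so the firm operates.
With MC = 119 - 56Q + 6Q^2, P = MC on the upward-sloping part at Q* = 8.
TR = 55·8 = 440. TC = 287 + 184 = 471. Profit = 440 − 471 = -$31.
Shutting down would mean losing the fixed cost of $287, so operating at a loss of $31 is better by $256.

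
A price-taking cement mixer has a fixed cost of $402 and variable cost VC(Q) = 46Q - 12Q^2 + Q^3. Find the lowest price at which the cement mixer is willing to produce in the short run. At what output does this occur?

The shutdown price is the minimum of AVC. VC = 46Q - 12Q^2 + Q^3, so AVC = 46 - 12Q + Q^2.
At the minimum of AVC, MC = AVC. MC = 46 - 24Q + 3Q^2; setting MC = AVC gives 2Q^2 - 12Q = 0, so Q = 6. min AVC = 10.
For P < $10 the firm produces nothing.

$10 per unit, at Q = 6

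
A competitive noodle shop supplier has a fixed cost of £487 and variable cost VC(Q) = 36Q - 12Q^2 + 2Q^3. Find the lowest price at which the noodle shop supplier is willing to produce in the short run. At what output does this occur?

The firm shuts down when price falls below the minimum of average variable cost. AVC = VC/Q = 36 - 12Q + 2Q^2.
At the minimum of AVC, MC = AVC. MC = 36 - 24Q + 6Q^2; setting MC = AVC gives 4Q^2 - 12Q = 0, so Q = 3. min AVC = 18.
For P < £18 the firm produces nothing.

£18 per unit, at Q = 3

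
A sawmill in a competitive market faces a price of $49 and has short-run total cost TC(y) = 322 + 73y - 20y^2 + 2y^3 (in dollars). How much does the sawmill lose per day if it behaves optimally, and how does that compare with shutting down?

AVC = 73 - 20y + 2y^2; min AVC = $23 at y = 5. Since P = $49 ≥ min AVC, the firm produces.
MC = 73 - 40y + 6y^2. Setting P = MC and taking the root on the rising branch gives y* = 6.
TR = 49·6 = 294. TC = 322 + 150 = 472. Profit = 294 − 472 = -$178.
Shutting down would mean losing the fixed cost of $322, so operating at a loss of $178 is better by $144.

Profit = -$178 at y = 6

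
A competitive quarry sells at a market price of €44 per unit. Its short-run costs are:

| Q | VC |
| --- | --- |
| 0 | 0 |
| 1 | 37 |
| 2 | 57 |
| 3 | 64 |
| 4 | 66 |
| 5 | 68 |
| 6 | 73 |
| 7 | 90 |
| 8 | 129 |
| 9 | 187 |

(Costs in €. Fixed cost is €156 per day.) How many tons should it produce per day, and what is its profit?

Q = 8; profit = €67

Tabulate TR − TC: Q=0: -156; Q=1: -149; Q=2: -125; Q=3: -88; Q=4: -46; Q=5: -4; Q=6: 35; Q=7: 62; Q=8: 67; Q=9: 53.
Profit is maximized at Q = 8. AVC there is 129/8 = €16.12 ≤ P, so producing beats shutting down (which would give -€156).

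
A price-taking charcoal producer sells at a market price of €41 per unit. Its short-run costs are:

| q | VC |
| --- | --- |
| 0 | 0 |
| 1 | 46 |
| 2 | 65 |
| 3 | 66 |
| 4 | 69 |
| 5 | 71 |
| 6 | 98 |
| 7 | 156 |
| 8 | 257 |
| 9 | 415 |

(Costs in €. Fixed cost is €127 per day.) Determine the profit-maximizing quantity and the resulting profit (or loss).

Tabulate TR − TC: q=0: -127; q=1: -132; q=2: -110; q=3: -70; q=4: -32; q=5: 7; q=6: 21; q=7: 4; q=8: -56; q=9: -173.
Profit is maximized at q = 6. AVC there is 98/6 = €16.33 ≤ P, so producing beats shutting down (which would give -€127).

q = 6; profit = €21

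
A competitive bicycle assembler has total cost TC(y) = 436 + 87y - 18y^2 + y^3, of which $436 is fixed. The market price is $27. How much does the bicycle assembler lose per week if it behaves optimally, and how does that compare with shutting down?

AVC = 87 - 18y + y^2 has its minimum $6 at y = 9; price $27 clears that bar, so the firm operates.
With MC = 87 - 36y + 3y^2, P = MC on the upward-sloping part at y* = 10.
TR = 27·10 = 270. TC = 436 + 70 = 506. Profit = 270 − 506 = -$236.
That loss of $236 beats the $436 the firm would lose by shutting down; producing recovers $200 of fixed cost.

Profit = -$236 at y = 10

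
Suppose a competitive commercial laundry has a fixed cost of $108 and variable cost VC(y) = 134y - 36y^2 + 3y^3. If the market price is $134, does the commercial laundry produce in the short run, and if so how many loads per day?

Variable cost is VC = 134y - 36y^2 + 3y^3, so AVC = VC/y = 134 - 36y + 3y^2 and MC = dTC/dy = 134 - 72y + 9y^2.
The AVC parabola has its vertex at y = 36/6 = 6, where AVC = 134 - 36·6 + 3·6^2 = $26.
Since P = $134 ≥ min AVC = $26, price covers variable cost and the firm should produce.
Set P = MC: 134 = 134 - 72y + 9y^2 → -72y + 9y^2 = 0. The roots are y = 0 and y = 8; the profit-maximizing output is on the rising part of MC, so y* = 8.
Check: AVC at y = 8 is $38 ≤ P, so revenue covers variable cost.
Profit = P·y − TC = 134·8 − 412 = $660.

Produce at y = 8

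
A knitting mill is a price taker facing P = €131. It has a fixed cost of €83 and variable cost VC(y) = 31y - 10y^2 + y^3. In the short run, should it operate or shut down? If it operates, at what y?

Produce at y = 10

Strip out fixed cost: VC = 31y - 10y^2 + y^3. Then AVC = 31 - 10y + y^2 and MC = 31 - 20y + 3y^2.
The AVC parabola has its vertex at y = 10/2 = 5, where AVC = 31 - 10·5 + 5^2 = €6.
Because €131 ≥ €6, revenue can cover variable cost; the firm operates.
Set P = MC: 131 = 31 - 20y + 3y^2 → -100 - 20y + 3y^2 = 0. The roots are y = -10/3 and y = 10; the profit-maximizing output is on the rising part of MC, so y* = 10.
Check: AVC at y = 10 is €31 ≤ P, so revenue covers variable cost.
Profit = P·y − TC = 131·10 − 393 = €917.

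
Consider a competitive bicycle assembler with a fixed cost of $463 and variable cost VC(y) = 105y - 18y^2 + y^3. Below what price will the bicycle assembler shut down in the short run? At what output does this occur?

The shutdown price is the minimum of AVC. VC = 105y - 18y^2 + y^3, so AVC = 105 - 18y + y^2.
At the minimum of AVC, MC = AVC. MC = 105 - 36y + 3y^2; setting MC = AVC gives 2y^2 - 18y = 0, so y = 9. min AVC = 24.
The firm shuts down for any P below $24.

$24 per unit, at y = 9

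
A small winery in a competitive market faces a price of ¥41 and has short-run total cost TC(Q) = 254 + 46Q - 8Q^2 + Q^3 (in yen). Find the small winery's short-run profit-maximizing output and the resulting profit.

AVC = 46 - 8Q + Q^2 has its minimum ¥30 at Q = 4; price ¥41 clears that bar, so the firm operates.
MC = 46 - 16Q + 3Q^2. Setting P = MC and taking the root on the rising branch gives Q* = 5.
TR = 41·5 = 205. TC = 254 + 155 = 409. Profit = 205 − 409 = -¥204.
By producing, the firm covers all variable cost plus ¥50 of fixed cost; shutting down would lose the full ¥254.

Profit = -¥204 at Q = 5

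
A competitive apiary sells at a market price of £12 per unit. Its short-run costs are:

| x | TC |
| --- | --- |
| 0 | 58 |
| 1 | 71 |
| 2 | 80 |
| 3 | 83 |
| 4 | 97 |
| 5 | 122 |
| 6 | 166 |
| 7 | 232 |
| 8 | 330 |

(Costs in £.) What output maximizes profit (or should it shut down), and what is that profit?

Tabulate TR − TC: x=0: -58; x=1: -59; x=2: -56; x=3: -47; x=4: -49; x=5: -62; x=6: -94; x=7: -148; x=8: -234.
Profit is maximized at x = 3. AVC there is 25/3 = £8.33 ≤ P, so producing beats shutting down (which would give -£58).

x = 3; profit = -£47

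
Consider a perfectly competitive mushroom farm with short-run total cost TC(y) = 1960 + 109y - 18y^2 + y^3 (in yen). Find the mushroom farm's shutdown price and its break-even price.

Shutdown price = ¥28; break-even price = ¥193

AVC = 109 - 18y + y^2; minimized at y = 9, giving min AVC = ¥28. That is the shutdown price.
ATC = 1960/y + 109 - 18y + y^2. Setting dATC/dy = −1960/y^2 − 18 + 2y = 0 gives y = 14 (since 2·14^3 − 18·14^2 = 1960).
min ATC = 1960/14 + 109 − 18·14 + 14^2 = ¥193. That is the break-even price.
Between these two prices the firm operates at a loss; above ¥193 it earns a profit.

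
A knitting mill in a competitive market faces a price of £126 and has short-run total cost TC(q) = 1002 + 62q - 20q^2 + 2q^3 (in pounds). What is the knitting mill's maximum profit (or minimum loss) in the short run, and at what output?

Profit = -£234 at q = 8

AVC = 62 - 20q + 2q^2 has its minimum £12 at q = 5; price £126 clears that bar, so the firm operates.
With MC = 62 - 40q + 6q^2, P = MC on the upward-sloping part at q* = 8.
TR = 126·8 = 1008. TC = 1002 + 240 = 1242. Profit = 1008 − 1242 = -£234.
By producing, the firm covers all variable cost plus £768 of fixed cost; shutting down would lose the full £1002.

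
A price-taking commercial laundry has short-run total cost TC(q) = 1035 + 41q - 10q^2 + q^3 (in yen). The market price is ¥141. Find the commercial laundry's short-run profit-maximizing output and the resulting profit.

AVC = 41 - 10q + q^2 has its minimum ¥16 at q = 5; price ¥141 clears that bar, so the firm operates.
MC = 41 - 20q + 3q^2. Setting P = MC and taking the root on the rising branch gives q* = 10.
TR = 141·10 = 1410. TC = 1035 + 410 = 1445. Profit = 1410 − 1445 = -¥35.
By producing, the firm covers all variable cost plus ¥1000 of fixed cost; shutting down would lose the full ¥1035.

Profit = -¥35 at q = 10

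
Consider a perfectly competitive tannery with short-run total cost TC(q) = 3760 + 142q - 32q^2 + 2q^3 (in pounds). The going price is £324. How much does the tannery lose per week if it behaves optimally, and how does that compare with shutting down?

Profit = -£380 at q = 13

AVC = 142 - 32q + 2q^2; min AVC = £14 at q = 8. Since P = £324 ≥ min AVC, the firm produces.
With MC = 142 - 64q + 6q^2, P = MC on the upward-sloping part at q* = 13.
TR = 324·13 = 4212. TC = 3760 + 832 = 4592. Profit = 4212 − 4592 = -£380.
By producing, the firm covers all variable cost plus £3380 of fixed cost; shutting down would lose the full £3760.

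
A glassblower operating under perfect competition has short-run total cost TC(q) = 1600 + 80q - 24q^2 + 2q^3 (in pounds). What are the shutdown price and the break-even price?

AVC = 80 - 24q + 2q^2; minimized at q = 6, giving min AVC = £8. That is the shutdown price.
ATC = 1600/q + 80 - 24q + 2q^2. Setting dATC/dq = −1600/q^2 − 24 + 4q = 0 gives q = 10 (since 4·10^3 − 24·10^2 = 1600).
min ATC = 1600/10 + 80 − 24·10 + 2·10^2 = £200. That is the break-even price.
Between these two prices the firm operates at a loss; above £200 it earns a profit.

Shutdown price = £8; break-even price = £200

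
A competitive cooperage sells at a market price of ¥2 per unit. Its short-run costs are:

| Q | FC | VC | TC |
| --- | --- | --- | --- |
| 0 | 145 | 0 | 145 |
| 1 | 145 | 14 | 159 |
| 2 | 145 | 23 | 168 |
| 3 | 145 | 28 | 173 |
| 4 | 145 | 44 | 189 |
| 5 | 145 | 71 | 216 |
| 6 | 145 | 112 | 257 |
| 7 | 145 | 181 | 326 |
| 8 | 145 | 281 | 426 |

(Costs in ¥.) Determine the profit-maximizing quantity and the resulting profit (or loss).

Tabulate TR − TC: Q=0: -145; Q=1: -157; Q=2: -164; Q=3: -167; Q=4: -181; Q=5: -206; Q=6: -245; Q=7: -312; Q=8: -410.
Profit is highest at Q = 0. Equivalently, the lowest AVC in the table is 28/3 ≈ ¥9.33 at Q = 3, and P = ¥2 falls below it — price never covers variable cost, so the firm shuts down and loses only its fixed cost.

Q = 0 (shut down); profit = -¥145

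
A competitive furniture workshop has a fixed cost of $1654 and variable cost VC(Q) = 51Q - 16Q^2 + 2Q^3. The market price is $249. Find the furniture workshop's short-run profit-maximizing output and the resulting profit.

Profit = -$34 at Q = 9

AVC = 51 - 16Q + 2Q^2 has its minimum $19 at Q = 4; price $249 clears that bar, so the firm operates.
MC = 51 - 32Q + 6Q^2. Setting P = MC and taking the root on the rising branch gives Q* = 9.
TR = 249·9 = 2241. TC = 1654 + 621 = 2275. Profit = 2241 − 2275 = -$34.
That loss of $34 beats the $1654 the firm would lose by shutting down; producing recovers $1620 of fixed cost.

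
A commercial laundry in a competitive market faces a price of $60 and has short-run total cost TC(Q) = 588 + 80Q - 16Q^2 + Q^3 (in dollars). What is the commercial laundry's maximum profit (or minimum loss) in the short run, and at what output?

AVC = 80 - 16Q + Q^2 has its minimum $16 at Q = 8; price $60 clears that bar, so the firm operates.
With MC = 80 - 32Q + 3Q^2, P = MC on the upward-sloping part at Q* = 10.
TR = 60·10 = 600. TC = 588 + 200 = 788. Profit = 600 − 788 = -$188.
That loss of $188 beats the $588 the firm would lose by shutting down; producing recovers $400 of fixed cost.

Profit = -$188 at Q = 10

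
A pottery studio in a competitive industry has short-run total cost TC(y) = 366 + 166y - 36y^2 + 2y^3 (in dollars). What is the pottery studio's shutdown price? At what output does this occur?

The shutdown price is the minimum of AVC. VC = 166y - 36y^2 + 2y^3, so AVC = 166 - 36y + 2y^2.
dAVC/dy = -36 + 4y = 0 gives y = 9. min AVC = 166 - 36·9 + 2·9^2 = 4.
So the shutdown price is $4.

$4 per unit, at y = 9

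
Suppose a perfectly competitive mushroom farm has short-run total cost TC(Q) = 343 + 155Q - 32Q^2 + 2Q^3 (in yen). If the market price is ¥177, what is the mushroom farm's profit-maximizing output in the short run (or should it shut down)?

Strip out fixed cost: VC = 155Q - 32Q^2 + 2Q^3. Then AVC = 155 - 32Q + 2Q^2 and MC = 155 - 64Q + 6Q^2.
AVC hits its minimum where MC = AVC, at Q = 8, giving min AVC = 155 - 32·8 + 2·8^2 = ¥27.
Since P = ¥177 ≥ min AVC = ¥27, price covers variable cost and the firm should produce.
P = MC gives -22 - 64Q + 6Q^2 = 0, with roots -1/3 and 11. Take the larger (rising MC): Q* = 11.
Check: AVC at Q = 11 is ¥45 ≤ P, so revenue covers variable cost.
Profit = P·Q − TC = 177·11 − 838 = ¥1109.

Produce at Q = 11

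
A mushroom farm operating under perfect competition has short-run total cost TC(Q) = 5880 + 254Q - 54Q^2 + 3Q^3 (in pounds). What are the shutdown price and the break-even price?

AVC = 254 - 54Q + 3Q^2; minimized at Q = 9, giving min AVC = £11. That is the shutdown price.
ATC = 5880/Q + 254 - 54Q + 3Q^2. Setting dATC/dQ = −5880/Q^2 − 54 + 6Q = 0 gives Q = 14 (since 6·14^3 − 54·14^2 = 5880).
min ATC = 5880/14 + 254 − 54·14 + 3·14^2 = £506. That is the break-even price.
Between these two prices the firm operates at a loss; above £506 it earns a profit.

Shutdown price = £11; break-even price = £506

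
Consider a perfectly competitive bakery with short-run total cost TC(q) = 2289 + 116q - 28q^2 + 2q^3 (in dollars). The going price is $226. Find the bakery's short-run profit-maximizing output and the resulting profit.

AVC = 116 - 28q + 2q^2; min AVC = $18 at q = 7. Since P = $226 ≥ min AVC, the firm produces.
MC = 116 - 56q + 6q^2. Setting P = MC and taking the root on the rising branch gives q* = 11.
TR = 226·11 = 2486. TC = 2289 + 550 = 2839. Profit = 2486 − 2839 = -$353.
By producing, the firm covers all variable cost plus $1936 of fixed cost; shutting down would lose the full $2289.

Profit = -$353 at q = 11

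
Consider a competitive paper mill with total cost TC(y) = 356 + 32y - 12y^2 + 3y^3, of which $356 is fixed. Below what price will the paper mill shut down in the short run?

Short-run supply begins at min AVC. From VC = 32y - 12y^2 + 3y^3, AVC = 32 - 12y + 3y^2.
At the minimum of AVC, MC = AVC. MC = 32 - 24y + 9y^2; setting MC = AVC gives 6y^2 - 12y = 0, so y = 2. min AVC = 20.
So the shutdown price is $20.

$20 per unit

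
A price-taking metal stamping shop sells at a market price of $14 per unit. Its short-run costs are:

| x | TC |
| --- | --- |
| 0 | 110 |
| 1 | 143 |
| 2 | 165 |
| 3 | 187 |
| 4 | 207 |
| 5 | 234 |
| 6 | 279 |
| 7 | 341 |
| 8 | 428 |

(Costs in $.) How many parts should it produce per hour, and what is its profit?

x = 0 (shut down); profit = -$110

Profit at each row (π = 14x − TC): x=0: -110; x=1: -129; x=2: -137; x=3: -145; x=4: -151; x=5: -164; x=6: -195; x=7: -243; x=8: -316.
Profit is highest at x = 0. Equivalently, the lowest AVC in the table is 97/4 ≈ $24.25 at x = 4, and P = $14 falls below it — price never covers variable cost, so the firm shuts down and loses only its fixed cost.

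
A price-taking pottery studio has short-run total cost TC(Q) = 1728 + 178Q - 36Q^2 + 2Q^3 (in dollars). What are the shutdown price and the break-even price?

Shutdown price = $16; break-even price = $178

AVC = 178 - 36Q + 2Q^2; minimized at Q = 9, giving min AVC = $16. That is the shutdown price.
ATC = 1728/Q + 178 - 36Q + 2Q^2. Setting dATC/dQ = −1728/Q^2 − 36 + 4Q = 0 gives Q = 12 (since 4·12^3 − 36·12^2 = 1728).
min ATC = 1728/12 + 178 − 36·12 + 2·12^2 = $178. That is the break-even price.
For $16 ≤ P < $178 the firm produces at a loss; below $16 it shuts down.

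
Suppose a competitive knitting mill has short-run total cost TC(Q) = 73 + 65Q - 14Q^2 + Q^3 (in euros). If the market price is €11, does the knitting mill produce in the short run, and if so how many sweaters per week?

Shut down

Variable cost is VC = 65Q - 14Q^2 + Q^3, so AVC = VC/Q = 65 - 14Q + Q^2 and MC = dTC/dQ = 65 - 28Q + 3Q^2.
The AVC parabola has its vertex at Q = 14/2 = 7, where AVC = 65 - 14·7 + 7^2 = €16.
P = €11 lies below min AVC = €16; no output level covers variable cost.
Shutting down limits the loss to fixed cost, €73.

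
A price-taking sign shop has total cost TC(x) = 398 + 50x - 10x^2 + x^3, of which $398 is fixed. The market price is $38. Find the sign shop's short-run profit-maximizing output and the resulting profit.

AVC = 50 - 10x + x^2; min AVC = $25 at x = 5. Since P = $38 ≥ min AVC, the firm produces.
MC = 50 - 20x + 3x^2. Setting P = MC and taking the root on the rising branch gives x* = 6.
TR = 38·6 = 228. TC = 398 + 156 = 554. Profit = 228 − 554 = -$326.
That loss of $326 beats the $398 the firm would lose by shutting down; producing recovers $72 of fixed cost.

Profit = -$326 at x = 6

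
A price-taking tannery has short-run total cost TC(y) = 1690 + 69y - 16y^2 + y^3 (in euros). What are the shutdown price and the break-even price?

Shutdown price = €5; break-even price = €160

Shutdown price = min AVC. AVC = 69 - 16y + y^2, with vertex at y = 8 and minimum €5.
ATC = 1690/y + 69 - 16y + y^2. Setting dATC/dy = −1690/y^2 − 16 + 2y = 0 gives y = 13 (since 2·13^3 − 16·13^2 = 1690).
min ATC = 1690/13 + 69 − 16·13 + 13^2 = €160. That is the break-even price.
For €5 ≤ P < €160 the firm produces at a loss; below €5 it shuts down.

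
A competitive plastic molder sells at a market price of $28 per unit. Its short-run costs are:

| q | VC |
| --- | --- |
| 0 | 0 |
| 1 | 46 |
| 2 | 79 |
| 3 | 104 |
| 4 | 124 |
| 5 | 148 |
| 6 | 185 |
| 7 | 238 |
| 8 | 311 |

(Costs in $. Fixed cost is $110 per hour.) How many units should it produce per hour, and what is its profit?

Compute π = P·q − TC at each output: q=0: -110; q=1: -128; q=2: -133; q=3: -130; q=4: -122; q=5: -118; q=6: -127; q=7: -152; q=8: -197.
Profit is highest at q = 0. Equivalently, the lowest AVC in the table is 148/5 ≈ $29.60 at q = 5, and P = $28 falls below it — price never covers variable cost, so the firm shuts down and loses only its fixed cost.

q = 0 (shut down); profit = -$110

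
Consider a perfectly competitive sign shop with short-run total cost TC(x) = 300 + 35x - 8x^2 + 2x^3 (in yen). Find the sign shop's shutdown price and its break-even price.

Shutdown price = ¥27; break-even price = ¥105

Shutdown price = min AVC. AVC = 35 - 8x + 2x^2, with vertex at x = 2 and minimum ¥27.
ATC = 300/x + 35 - 8x + 2x^2. Setting dATC/dx = −300/x^2 − 8 + 4x = 0 gives x = 5 (since 4·5^3 − 8·5^2 = 300).
min ATC = 300/5 + 35 − 8·5 + 2·5^2 = ¥105. That is the break-even price.
Between these two prices the firm operates at a loss; above ¥105 it earns a profit.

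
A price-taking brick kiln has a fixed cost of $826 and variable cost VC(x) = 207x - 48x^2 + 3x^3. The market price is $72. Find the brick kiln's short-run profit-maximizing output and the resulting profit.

AVC = 207 - 48x + 3x^2 has its minimum $15 at x = 8; price $72 clears that bar, so the firm operates.
With MC = 207 - 96x + 9x^2, P = MC on the upward-sloping part at x* = 9.
TR = 72·9 = 648. TC = 826 + 162 = 988. Profit = 648 − 988 = -$340.
By producing, the firm covers all variable cost plus $486 of fixed cost; shutting down would lose the full $826.

Profit = -$340 at x = 9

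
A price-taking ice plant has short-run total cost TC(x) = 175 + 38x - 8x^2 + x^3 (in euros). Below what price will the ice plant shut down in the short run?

€22 per unit

The shutdown price is the minimum of AVC. VC = 38x - 8x^2 + x^3, so AVC = 38 - 8x + x^2.
At the minimum of AVC, MC = AVC. MC = 38 - 16x + 3x^2; setting MC = AVC gives 2x^2 - 8x = 0, so x = 4. min AVC = 22.
So the shutdown price is €22.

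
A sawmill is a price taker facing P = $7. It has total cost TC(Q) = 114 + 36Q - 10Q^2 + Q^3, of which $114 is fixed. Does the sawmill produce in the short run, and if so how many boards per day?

Variable cost is VC = 36Q - 10Q^2 + Q^3, so AVC = VC/Q = 36 - 10Q + Q^2 and MC = dTC/dQ = 36 - 20Q + 3Q^2.
AVC hits its minimum where MC = AVC, at Q = 5, giving min AVC = 36 - 10·5 + 5^2 = $11.
With P < min AVC ($7 < $11), every unit sold adds to the loss.
Shutting down limits the loss to fixed cost, $114.

Shut down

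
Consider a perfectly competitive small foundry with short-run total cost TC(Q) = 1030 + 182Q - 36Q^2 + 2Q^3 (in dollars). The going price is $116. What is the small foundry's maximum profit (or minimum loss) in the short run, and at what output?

Profit = -$62 at Q = 11

AVC = 182 - 36Q + 2Q^2 has its minimum $20 at Q = 9; price $116 clears that bar, so the firm operates.
With MC = 182 - 72Q + 6Q^2, P = MC on the upward-sloping part at Q* = 11.
TR = 116·11 = 1276. TC = 1030 + 308 = 1338. Profit = 1276 − 1338 = -$62.
By producing, the firm covers all variable cost plus $968 of fixed cost; shutting down would lose the full $1030.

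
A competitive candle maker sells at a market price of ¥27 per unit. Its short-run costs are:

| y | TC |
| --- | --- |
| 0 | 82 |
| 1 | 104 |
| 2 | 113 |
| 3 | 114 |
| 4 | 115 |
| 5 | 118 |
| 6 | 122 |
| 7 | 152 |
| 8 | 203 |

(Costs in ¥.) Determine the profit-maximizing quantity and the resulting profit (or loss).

Compute π = P·y − TC at each output: y=0: -82; y=1: -77; y=2: -59; y=3: -33; y=4: -7; y=5: 17; y=6: 40; y=7: 37; y=8: 13.
Profit is maximized at y = 6. AVC there is 40/6 = ¥6.67 ≤ P, so producing beats shutting down (which would give -¥82).

y = 6; profit = ¥40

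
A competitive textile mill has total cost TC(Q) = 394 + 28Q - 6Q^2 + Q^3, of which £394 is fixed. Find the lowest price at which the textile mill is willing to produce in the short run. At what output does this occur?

£19 per unit, at Q = 3

Short-run supply begins at min AVC. From VC = 28Q - 6Q^2 + Q^3, AVC = 28 - 6Q + Q^2.
dAVC/dQ = -6 + 2Q = 0 gives Q = 3. min AVC = 28 - 6·3 + 3^2 = 19.
For P < £19 the firm produces nothing.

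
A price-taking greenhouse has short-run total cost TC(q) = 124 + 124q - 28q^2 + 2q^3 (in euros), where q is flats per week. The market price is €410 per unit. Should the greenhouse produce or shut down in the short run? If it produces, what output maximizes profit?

Produce at q = 13

From TC, MC = TC'(q) = 124 - 56q + 6q^2 and AVC = VC/q = 124 - 28q + 2q^2.
The AVC parabola has its vertex at q = 28/4 = 7, where AVC = 124 - 28·7 + 2·7^2 = €26.
Since P = €410 ≥ min AVC = €26, price covers variable cost and the firm should produce.
Solving P = MC: -286 - 56q + 6q^2 = 0 ⇒ q = -11/3 or 13. On the upward-sloping branch, q* = 13.
Check: AVC at q = 13 is €98 ≤ P, so revenue covers variable cost.
Profit = P·q − TC = 410·13 − 1398 = €3932.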